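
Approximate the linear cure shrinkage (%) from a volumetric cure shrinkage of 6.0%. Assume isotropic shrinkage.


Linear shrinkage ≈ vol_shrink/3 = 6.0/3 = 2.0%

2.0%


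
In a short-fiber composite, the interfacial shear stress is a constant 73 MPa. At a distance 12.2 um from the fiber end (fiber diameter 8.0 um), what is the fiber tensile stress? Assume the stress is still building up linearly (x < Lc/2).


Force balance: sigma_f * (pi*d^2/4) = tau * (pi*d) * x  ->  sigma_f = 4 * tau * x / d
sigma_f = 4 * 73 * 12.2 / 8.0 = 445.3 MPa

445.3 MPa


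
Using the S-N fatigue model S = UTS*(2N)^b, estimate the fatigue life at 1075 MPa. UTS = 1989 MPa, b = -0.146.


N = 0.5 * (S/UTS)^(1/b) = 0.5 * (1075/1989)^(1/-0.146) = 33.8289 cycles

33.8289 cycles


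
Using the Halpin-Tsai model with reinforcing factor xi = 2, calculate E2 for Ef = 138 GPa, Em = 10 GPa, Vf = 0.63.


eta = (Ef/Em - 1)/(Ef/Em + xi) = (13.8 - 1)/(13.8 + 2) = 0.8101
E2 = Em*(1+xi*eta*Vf)/(1-eta*Vf) = 41.27 GPa

41.27 GPa


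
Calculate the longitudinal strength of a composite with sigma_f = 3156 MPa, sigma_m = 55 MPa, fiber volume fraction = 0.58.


sigma_1 = sigma_f*Vf + sigma_m*(1-Vf) = 3156*0.58 + 55*0.42 = 1853.6 MPa

1853.6 MPa


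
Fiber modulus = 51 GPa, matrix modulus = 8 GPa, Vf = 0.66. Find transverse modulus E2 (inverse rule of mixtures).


1/E2 = Vf/Ef + (1-Vf)/Em = 0.66/51 + 0.34/8
E2 = 18.04 GPa

18.04 GPa


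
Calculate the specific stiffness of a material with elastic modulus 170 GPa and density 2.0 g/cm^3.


Specific stiffness = E/rho = 170/2.0 = 85.0 GPa/(g/cm^3)

85.0 GPa/(g/cm^3)


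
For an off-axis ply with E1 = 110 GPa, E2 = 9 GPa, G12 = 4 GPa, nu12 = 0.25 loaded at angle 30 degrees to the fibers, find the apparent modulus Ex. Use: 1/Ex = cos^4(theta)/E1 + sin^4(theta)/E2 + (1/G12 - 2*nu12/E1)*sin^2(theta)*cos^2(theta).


cos^4(30) = 0.5625, sin^4(30) = 0.0625, sin^2(30)*cos^2(30) = 0.1875
1/G12 - 2*nu12/E1 = 1/4 - 2*0.25/110 = 0.245455 GPa^-1
1/Ex = 0.5625/110 + 0.0625/9 + 0.245455*0.1875 = 0.0580808 GPa^-1
Ex = 17.22 GPa

17.22 GPa


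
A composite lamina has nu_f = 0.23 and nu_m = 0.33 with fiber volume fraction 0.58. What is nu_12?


nu_12 = nu_f*Vf + nu_m*(1-Vf) = 0.23*0.58 + 0.33*0.42 = 0.272

0.272


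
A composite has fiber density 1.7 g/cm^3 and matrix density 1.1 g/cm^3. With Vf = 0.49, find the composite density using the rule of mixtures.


rho_c = rho_f*Vf + rho_m*(1-Vf) = 1.7*0.49 + 1.1*0.51 = 1.394 g/cm^3

1.394 g/cm^3


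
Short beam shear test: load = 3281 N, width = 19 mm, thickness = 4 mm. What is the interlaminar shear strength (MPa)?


ILSS = 3F/(4bh) = 3*3281/(4*19*4) = 32.38 MPa

32.38 MPa


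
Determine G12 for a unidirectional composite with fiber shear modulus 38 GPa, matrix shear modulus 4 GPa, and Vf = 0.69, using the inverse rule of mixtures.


1/G12 = Vf/Gf + (1-Vf)/Gm = 0.69/38 + 0.31/4
G12 = 10.45 GPa

10.45 GPa


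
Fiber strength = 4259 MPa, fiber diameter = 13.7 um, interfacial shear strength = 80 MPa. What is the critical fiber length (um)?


Lc = sigma_f * d / (2 * tau_i) = 4259 * 13.7 / (2 * 80) = 364.7 um

364.7 um


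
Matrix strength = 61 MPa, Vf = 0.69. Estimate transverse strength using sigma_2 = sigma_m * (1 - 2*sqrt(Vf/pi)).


factor = 1 - 2*sqrt(0.69/pi) = 0.0627
sigma_2 = 61 * 0.0627 = 3.82 MPa

3.82 MPa


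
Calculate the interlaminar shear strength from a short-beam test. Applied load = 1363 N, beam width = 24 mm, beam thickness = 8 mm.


ILSS = 3F/(4bh) = 3*1363/(4*24*8) = 5.32 MPa

5.32 MPa


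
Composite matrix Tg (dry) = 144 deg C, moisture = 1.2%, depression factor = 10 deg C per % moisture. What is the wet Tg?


Tg_wet = Tg_dry - k*moisture = 144 - 10*1.2 = 132.0 deg C

132.0 deg C


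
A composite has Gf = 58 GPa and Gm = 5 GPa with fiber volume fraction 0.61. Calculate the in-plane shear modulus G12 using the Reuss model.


1/G12 = Vf/Gf + (1-Vf)/Gm = 0.61/58 + 0.39/5
G12 = 11.3 GPa

11.3 GPa


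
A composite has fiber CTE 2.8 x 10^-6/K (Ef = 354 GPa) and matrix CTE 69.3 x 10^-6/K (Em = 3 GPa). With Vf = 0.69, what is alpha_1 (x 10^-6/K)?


E1 = Ef*Vf + Em*(1-Vf) = 245.19
alpha_1 = (alpha_f*Ef*Vf + alpha_m*Em*(1-Vf))/E1 = 3.05 x 10^-6/K

3.05 x 10^-6/K


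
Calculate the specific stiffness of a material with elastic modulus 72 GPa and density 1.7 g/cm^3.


Specific stiffness = E/rho = 72/1.7 = 42.4 GPa/(g/cm^3)

42.4 GPa/(g/cm^3)


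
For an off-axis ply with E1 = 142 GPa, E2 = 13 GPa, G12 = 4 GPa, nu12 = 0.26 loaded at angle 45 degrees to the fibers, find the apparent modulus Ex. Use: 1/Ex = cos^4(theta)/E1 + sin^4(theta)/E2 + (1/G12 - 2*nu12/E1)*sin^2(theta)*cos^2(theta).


cos^4(45) = 0.25, sin^4(45) = 0.25, sin^2(45)*cos^2(45) = 0.25
1/G12 - 2*nu12/E1 = 1/4 - 2*0.26/142 = 0.246338 GPa^-1
1/Ex = 0.25/142 + 0.25/13 + 0.246338*0.25 = 0.0825758 GPa^-1
Ex = 12.11 GPa

12.11 GPa


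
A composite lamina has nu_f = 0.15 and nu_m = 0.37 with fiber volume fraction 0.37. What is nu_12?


nu_12 = nu_f*Vf + nu_m*(1-Vf) = 0.15*0.37 + 0.37*0.63 = 0.2886

0.2886


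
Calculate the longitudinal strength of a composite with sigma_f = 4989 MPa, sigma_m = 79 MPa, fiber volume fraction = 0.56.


sigma_1 = sigma_f*Vf + sigma_m*(1-Vf) = 4989*0.56 + 79*0.44 = 2828.6 MPa

2828.6 MPa


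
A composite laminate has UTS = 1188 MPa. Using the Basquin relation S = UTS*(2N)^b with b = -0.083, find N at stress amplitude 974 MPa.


N = 0.5 * (S/UTS)^(1/b) = 0.5 * (974/1188)^(1/-0.083) = 5.4729 cycles

5.4729 cycles


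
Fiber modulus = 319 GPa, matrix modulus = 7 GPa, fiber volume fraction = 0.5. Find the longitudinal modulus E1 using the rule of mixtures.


E1 = Ef*Vf + Em*(1-Vf) = 319*0.5 + 7*0.5 = 163.0 GPa

163.0 GPa


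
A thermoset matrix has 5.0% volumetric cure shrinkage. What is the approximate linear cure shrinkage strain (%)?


Linear shrinkage ≈ vol_shrink/3 = 5.0/3 = 1.667%

1.667%


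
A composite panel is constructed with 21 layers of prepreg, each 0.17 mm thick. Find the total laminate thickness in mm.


h = n * t_ply = 21 * 0.17 = 3.57 mm

3.57 mm


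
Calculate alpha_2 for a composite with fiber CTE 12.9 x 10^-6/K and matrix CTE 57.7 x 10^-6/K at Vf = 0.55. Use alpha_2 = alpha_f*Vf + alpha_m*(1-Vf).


alpha_2 = alpha_f*Vf + alpha_m*(1-Vf) = 12.9*0.55 + 57.7*0.45 = 33.1 x 10^-6/K

33.1 x 10^-6/K


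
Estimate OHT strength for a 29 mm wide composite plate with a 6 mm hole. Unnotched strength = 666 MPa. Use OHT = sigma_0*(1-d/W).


OHT = sigma_0*(1-d/W) = 666*(1-6/29) = 528.2 MPa

528.2 MPa


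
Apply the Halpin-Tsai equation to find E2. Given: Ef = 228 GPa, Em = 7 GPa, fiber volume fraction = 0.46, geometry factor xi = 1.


eta = (Ef/Em - 1)/(Ef/Em + xi) = (32.5714 - 1)/(32.5714 + 1) = 0.9404
E2 = Em*(1+xi*eta*Vf)/(1-eta*Vf) = 17.67 GPa

17.67 GPa


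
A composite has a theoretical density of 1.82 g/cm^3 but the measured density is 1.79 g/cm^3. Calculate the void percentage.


Void% = (rho_theo - rho_actual)/rho_theo * 100 = (1.82 - 1.79)/1.82 * 100 = 1.65%

1.65%


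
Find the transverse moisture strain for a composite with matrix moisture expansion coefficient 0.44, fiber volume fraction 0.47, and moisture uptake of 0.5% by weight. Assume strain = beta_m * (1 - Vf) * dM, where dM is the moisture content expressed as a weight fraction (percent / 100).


dM = 0.5/100 = 0.005
strain = beta_m * (1-Vf) * dM = 0.44 * 0.53 * 0.005 = 0.001166

0.001166


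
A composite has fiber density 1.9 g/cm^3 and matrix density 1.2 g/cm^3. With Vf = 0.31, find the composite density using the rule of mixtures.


rho_c = rho_f*Vf + rho_m*(1-Vf) = 1.9*0.31 + 1.2*0.69 = 1.417 g/cm^3

1.417 g/cm^3


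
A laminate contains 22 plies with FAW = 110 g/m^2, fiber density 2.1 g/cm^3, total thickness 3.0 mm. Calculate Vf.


Vf = n * FAW / (rho_f * h * 1000) = 22 * 110 / (2.1 * 3.0 * 1000) = 0.3841

0.3841


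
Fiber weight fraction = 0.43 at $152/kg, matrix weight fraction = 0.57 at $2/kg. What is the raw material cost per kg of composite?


Cost = cost_f*Wf + cost_m*Wm = 152*0.43 + 2*0.57 = $66.5/kg

$66.5/kg


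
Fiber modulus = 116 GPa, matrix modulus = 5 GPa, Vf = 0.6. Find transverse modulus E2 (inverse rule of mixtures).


1/E2 = Vf/Ef + (1-Vf)/Em = 0.6/116 + 0.4/5
E2 = 11.74 GPa

11.74 GPa


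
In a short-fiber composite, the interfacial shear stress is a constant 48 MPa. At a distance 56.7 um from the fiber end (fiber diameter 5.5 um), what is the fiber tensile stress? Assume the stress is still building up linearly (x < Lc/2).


Force balance: sigma_f * (pi*d^2/4) = tau * (pi*d) * x  ->  sigma_f = 4 * tau * x / d
sigma_f = 4 * 48 * 56.7 / 5.5 = 1979.3 MPa

1979.3 MPa


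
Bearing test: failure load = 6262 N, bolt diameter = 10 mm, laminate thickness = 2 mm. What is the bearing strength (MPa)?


sigma_br = F/(d*h) = 6262/(10*2) = 313.1 MPa

313.1 MPa


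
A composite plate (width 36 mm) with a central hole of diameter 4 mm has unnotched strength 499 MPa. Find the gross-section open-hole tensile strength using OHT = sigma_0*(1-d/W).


OHT = sigma_0*(1-d/W) = 499*(1-4/36) = 443.6 MPa

443.6 MPa


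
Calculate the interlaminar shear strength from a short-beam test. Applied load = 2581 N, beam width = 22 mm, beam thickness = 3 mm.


ILSS = 3F/(4bh) = 3*2581/(4*22*3) = 29.33 MPa

29.33 MPa


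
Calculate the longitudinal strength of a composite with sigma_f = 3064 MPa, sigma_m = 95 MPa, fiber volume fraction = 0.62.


sigma_1 = sigma_f*Vf + sigma_m*(1-Vf) = 3064*0.62 + 95*0.38 = 1935.8 MPa

1935.8 MPa


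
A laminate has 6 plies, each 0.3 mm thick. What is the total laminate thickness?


h = n * t_ply = 6 * 0.3 = 1.8 mm

1.8 mm


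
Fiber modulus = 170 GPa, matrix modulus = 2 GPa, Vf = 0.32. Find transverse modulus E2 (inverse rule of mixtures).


1/E2 = Vf/Ef + (1-Vf)/Em = 0.32/170 + 0.68/2
E2 = 2.92 GPa

2.92 GPa


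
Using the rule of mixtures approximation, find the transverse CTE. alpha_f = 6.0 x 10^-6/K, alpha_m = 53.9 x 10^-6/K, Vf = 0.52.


alpha_2 = alpha_f*Vf + alpha_m*(1-Vf) = 6.0*0.52 + 53.9*0.48 = 29.0 x 10^-6/K

29.0 x 10^-6/K


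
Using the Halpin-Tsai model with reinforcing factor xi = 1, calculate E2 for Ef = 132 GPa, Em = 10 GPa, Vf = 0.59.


eta = (Ef/Em - 1)/(Ef/Em + xi) = (13.2 - 1)/(13.2 + 1) = 0.8592
E2 = Em*(1+xi*eta*Vf)/(1-eta*Vf) = 30.56 GPa

30.56 GPa


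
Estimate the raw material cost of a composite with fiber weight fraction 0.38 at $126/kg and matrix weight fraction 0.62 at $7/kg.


Cost = cost_f*Wf + cost_m*Wm = 126*0.38 + 7*0.62 = $52.22/kg

$52.22/kg


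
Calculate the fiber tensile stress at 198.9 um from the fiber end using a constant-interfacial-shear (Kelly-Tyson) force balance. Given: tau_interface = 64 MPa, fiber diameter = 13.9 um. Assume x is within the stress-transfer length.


Force balance: sigma_f * (pi*d^2/4) = tau * (pi*d) * x  ->  sigma_f = 4 * tau * x / d
sigma_f = 4 * 64 * 198.9 / 13.9 = 3663.2 MPa

3663.2 MPa


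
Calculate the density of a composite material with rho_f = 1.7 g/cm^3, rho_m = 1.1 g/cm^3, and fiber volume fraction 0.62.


rho_c = rho_f*Vf + rho_m*(1-Vf) = 1.7*0.62 + 1.1*0.38 = 1.472 g/cm^3

1.472 g/cm^3


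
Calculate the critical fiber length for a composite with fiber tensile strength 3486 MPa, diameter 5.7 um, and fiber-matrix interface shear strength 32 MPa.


Lc = sigma_f * d / (2 * tau_i) = 3486 * 5.7 / (2 * 32) = 310.5 um

310.5 um


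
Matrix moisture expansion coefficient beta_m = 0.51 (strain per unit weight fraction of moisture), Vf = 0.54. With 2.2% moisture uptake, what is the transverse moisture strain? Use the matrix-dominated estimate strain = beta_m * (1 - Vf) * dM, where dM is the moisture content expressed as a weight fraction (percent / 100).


dM = 2.2/100 = 0.022
strain = beta_m * (1-Vf) * dM = 0.51 * 0.46 * 0.022 = 0.0051612

0.0051612


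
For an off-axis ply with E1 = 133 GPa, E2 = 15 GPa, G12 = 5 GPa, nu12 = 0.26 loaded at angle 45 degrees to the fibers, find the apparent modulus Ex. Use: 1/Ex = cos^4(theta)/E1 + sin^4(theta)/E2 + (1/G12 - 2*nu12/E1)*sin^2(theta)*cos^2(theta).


cos^4(45) = 0.25, sin^4(45) = 0.25, sin^2(45)*cos^2(45) = 0.25
1/G12 - 2*nu12/E1 = 1/5 - 2*0.26/133 = 0.19609 GPa^-1
1/Ex = 0.25/133 + 0.25/15 + 0.19609*0.25 = 0.0675689 GPa^-1
Ex = 14.8 GPa

14.8 GPa


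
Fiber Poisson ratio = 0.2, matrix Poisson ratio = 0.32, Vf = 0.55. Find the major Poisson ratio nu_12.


nu_12 = nu_f*Vf + nu_m*(1-Vf) = 0.2*0.55 + 0.32*0.45 = 0.254

0.254


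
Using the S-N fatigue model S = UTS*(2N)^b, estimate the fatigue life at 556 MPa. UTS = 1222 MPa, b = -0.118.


N = 0.5 * (S/UTS)^(1/b) = 0.5 * (556/1222)^(1/-0.118) = 395.5895 cycles

395.5895 cycles


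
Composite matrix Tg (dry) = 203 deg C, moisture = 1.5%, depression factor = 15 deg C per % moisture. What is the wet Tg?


Tg_wet = Tg_dry - k*moisture = 203 - 15*1.5 = 180.5 deg C

180.5 deg C


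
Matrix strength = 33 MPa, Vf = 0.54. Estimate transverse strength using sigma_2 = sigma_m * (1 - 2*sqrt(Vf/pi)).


factor = 1 - 2*sqrt(0.54/pi) = 0.1708
sigma_2 = 33 * 0.1708 = 5.64 MPa

5.64 MPa


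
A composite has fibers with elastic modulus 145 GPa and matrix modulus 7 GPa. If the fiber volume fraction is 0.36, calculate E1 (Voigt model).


E1 = Ef*Vf + Em*(1-Vf) = 145*0.36 + 7*0.64 = 56.68 GPa

56.68 GPa


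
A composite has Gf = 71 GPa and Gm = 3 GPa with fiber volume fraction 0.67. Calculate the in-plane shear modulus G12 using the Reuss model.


1/G12 = Vf/Gf + (1-Vf)/Gm = 0.67/71 + 0.33/3
G12 = 8.37 GPa

8.37 GPa


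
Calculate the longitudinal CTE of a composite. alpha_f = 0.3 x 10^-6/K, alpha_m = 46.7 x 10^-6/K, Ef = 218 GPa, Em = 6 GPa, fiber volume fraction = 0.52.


E1 = Ef*Vf + Em*(1-Vf) = 116.24
alpha_1 = (alpha_f*Ef*Vf + alpha_m*Em*(1-Vf))/E1 = 1.45 x 10^-6/K

1.45 x 10^-6/K


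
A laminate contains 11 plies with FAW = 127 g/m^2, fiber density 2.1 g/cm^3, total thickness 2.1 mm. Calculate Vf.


Vf = n * FAW / (rho_f * h * 1000) = 11 * 127 / (2.1 * 2.1 * 1000) = 0.3168

0.3168


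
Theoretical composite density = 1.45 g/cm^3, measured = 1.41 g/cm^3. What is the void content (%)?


Void% = (rho_theo - rho_actual)/rho_theo * 100 = (1.45 - 1.41)/1.45 * 100 = 2.76%

2.76%


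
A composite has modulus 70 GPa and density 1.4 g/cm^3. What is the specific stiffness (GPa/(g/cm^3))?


Specific stiffness = E/rho = 70/1.4 = 50.0 GPa/(g/cm^3)

50.0 GPa/(g/cm^3)


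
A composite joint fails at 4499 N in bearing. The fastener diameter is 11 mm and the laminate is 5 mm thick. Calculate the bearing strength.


sigma_br = F/(d*h) = 4499/(11*5) = 81.8 MPa

81.8 MPa


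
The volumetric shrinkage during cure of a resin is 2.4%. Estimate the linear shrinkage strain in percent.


Linear shrinkage ≈ vol_shrink/3 = 2.4/3 = 0.8%

0.8%


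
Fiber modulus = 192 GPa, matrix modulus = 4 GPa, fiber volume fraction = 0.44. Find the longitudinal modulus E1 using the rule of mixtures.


E1 = Ef*Vf + Em*(1-Vf) = 192*0.44 + 4*0.56 = 86.72 GPa

86.72 GPa


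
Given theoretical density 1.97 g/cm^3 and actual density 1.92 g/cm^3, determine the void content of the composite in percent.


Void% = (rho_theo - rho_actual)/rho_theo * 100 = (1.97 - 1.92)/1.97 * 100 = 2.54%

2.54%


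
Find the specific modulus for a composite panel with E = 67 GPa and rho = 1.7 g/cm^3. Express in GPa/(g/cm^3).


Specific stiffness = E/rho = 67/1.7 = 39.4 GPa/(g/cm^3)

39.4 GPa/(g/cm^3)


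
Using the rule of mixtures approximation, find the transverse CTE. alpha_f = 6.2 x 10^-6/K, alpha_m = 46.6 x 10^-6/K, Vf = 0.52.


alpha_2 = alpha_f*Vf + alpha_m*(1-Vf) = 6.2*0.52 + 46.6*0.48 = 25.6 x 10^-6/K

25.6 x 10^-6/K


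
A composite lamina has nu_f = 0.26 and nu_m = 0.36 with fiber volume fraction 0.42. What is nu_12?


nu_12 = nu_f*Vf + nu_m*(1-Vf) = 0.26*0.42 + 0.36*0.58 = 0.318

0.318


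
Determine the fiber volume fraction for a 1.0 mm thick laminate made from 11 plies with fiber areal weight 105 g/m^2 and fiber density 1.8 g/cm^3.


Vf = n * FAW / (rho_f * h * 1000) = 11 * 105 / (1.8 * 1.0 * 1000) = 0.6417

0.6417


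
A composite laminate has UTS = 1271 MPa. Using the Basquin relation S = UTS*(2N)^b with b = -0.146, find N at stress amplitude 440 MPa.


N = 0.5 * (S/UTS)^(1/b) = 0.5 * (440/1271)^(1/-0.146) = 715.1558 cycles

715.1558 cycles


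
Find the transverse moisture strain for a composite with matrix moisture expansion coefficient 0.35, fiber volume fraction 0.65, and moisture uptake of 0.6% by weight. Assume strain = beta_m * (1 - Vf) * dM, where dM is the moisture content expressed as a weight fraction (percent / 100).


dM = 0.6/100 = 0.006
strain = beta_m * (1-Vf) * dM = 0.35 * 0.35 * 0.006 = 0.000735

0.000735


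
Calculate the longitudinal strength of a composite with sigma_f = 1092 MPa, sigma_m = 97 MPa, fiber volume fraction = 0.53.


sigma_1 = sigma_f*Vf + sigma_m*(1-Vf) = 1092*0.53 + 97*0.47 = 624.4 MPa

624.4 MPa


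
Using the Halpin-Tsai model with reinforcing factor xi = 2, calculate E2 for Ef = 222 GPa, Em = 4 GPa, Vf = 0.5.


eta = (Ef/Em - 1)/(Ef/Em + xi) = (55.5 - 1)/(55.5 + 2) = 0.9478
E2 = Em*(1+xi*eta*Vf)/(1-eta*Vf) = 14.81 GPa

14.81 GPa


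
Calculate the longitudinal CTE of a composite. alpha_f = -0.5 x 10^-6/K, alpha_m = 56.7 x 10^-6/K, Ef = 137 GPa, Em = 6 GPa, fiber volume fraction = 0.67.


E1 = Ef*Vf + Em*(1-Vf) = 93.77
alpha_1 = (alpha_f*Ef*Vf + alpha_m*Em*(1-Vf))/E1 = 0.71 x 10^-6/K

0.71 x 10^-6/K


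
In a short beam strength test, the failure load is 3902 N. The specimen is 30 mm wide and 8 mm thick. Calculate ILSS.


ILSS = 3F/(4bh) = 3*3902/(4*30*8) = 12.19 MPa

12.19 MPa


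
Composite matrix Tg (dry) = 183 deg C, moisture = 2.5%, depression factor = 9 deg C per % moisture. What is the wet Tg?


Tg_wet = Tg_dry - k*moisture = 183 - 9*2.5 = 160.5 deg C

160.5 deg C


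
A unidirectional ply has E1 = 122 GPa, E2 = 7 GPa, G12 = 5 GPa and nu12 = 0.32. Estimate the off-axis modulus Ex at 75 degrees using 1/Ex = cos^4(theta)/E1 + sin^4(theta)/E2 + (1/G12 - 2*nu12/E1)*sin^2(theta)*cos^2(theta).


cos^4(75) = 0.004487, sin^4(75) = 0.870513, sin^2(75)*cos^2(75) = 0.0625
1/G12 - 2*nu12/E1 = 1/5 - 2*0.32/122 = 0.194754 GPa^-1
1/Ex = 0.004487/122 + 0.870513/7 + 0.194754*0.0625 = 0.1365679 GPa^-1
Ex = 7.32 GPa

7.32 GPa


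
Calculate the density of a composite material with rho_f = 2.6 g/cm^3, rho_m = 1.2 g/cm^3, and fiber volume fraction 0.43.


rho_c = rho_f*Vf + rho_m*(1-Vf) = 2.6*0.43 + 1.2*0.57 = 1.802 g/cm^3

1.802 g/cm^3


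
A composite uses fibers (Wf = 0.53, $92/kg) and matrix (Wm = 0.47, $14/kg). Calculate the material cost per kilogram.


Cost = cost_f*Wf + cost_m*Wm = 92*0.53 + 14*0.47 = $55.34/kg

$55.34/kg


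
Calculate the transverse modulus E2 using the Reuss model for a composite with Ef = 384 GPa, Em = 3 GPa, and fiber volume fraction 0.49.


1/E2 = Vf/Ef + (1-Vf)/Em = 0.49/384 + 0.51/3
E2 = 5.84 GPa

5.84 GPa


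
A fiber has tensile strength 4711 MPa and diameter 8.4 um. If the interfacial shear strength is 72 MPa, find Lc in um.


Lc = sigma_f * d / (2 * tau_i) = 4711 * 8.4 / (2 * 72) = 274.8 um

274.8 um


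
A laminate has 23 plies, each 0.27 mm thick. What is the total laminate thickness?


h = n * t_ply = 23 * 0.27 = 6.21 mm

6.21 mm


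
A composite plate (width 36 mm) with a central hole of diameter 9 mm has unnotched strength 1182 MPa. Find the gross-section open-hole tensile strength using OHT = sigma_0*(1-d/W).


OHT = sigma_0*(1-d/W) = 1182*(1-9/36) = 886.5 MPa

886.5 MPa


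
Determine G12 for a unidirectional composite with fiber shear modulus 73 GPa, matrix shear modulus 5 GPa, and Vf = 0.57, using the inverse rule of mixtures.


1/G12 = Vf/Gf + (1-Vf)/Gm = 0.57/73 + 0.43/5
G12 = 10.66 GPa

10.66 GPa


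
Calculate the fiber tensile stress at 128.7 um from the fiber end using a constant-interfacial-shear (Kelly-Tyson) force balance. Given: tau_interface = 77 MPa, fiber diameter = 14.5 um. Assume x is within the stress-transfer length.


Force balance: sigma_f * (pi*d^2/4) = tau * (pi*d) * x  ->  sigma_f = 4 * tau * x / d
sigma_f = 4 * 77 * 128.7 / 14.5 = 2733.8 MPa

2733.8 MPa


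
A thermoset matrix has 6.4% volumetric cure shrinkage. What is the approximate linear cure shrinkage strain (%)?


Linear shrinkage ≈ vol_shrink/3 = 6.4/3 = 2.133%

2.133%


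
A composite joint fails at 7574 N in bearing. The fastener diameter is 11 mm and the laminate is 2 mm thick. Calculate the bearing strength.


sigma_br = F/(d*h) = 7574/(11*2) = 344.3 MPa

344.3 MPa


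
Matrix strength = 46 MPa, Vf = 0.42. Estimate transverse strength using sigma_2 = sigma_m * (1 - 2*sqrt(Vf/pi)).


factor = 1 - 2*sqrt(0.42/pi) = 0.2687
sigma_2 = 46 * 0.2687 = 12.36 MPa

12.36 MPa


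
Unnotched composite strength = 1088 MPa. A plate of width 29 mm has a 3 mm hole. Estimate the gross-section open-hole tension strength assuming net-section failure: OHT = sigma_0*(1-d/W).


OHT = sigma_0*(1-d/W) = 1088*(1-3/29) = 975.4 MPa

975.4 MPa


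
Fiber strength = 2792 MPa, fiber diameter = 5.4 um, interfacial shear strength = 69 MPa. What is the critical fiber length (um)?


Lc = sigma_f * d / (2 * tau_i) = 2792 * 5.4 / (2 * 69) = 109.3 um

109.3 um


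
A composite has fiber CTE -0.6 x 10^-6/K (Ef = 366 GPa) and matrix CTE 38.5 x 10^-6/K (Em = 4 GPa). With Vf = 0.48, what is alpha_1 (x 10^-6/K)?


E1 = Ef*Vf + Em*(1-Vf) = 177.76
alpha_1 = (alpha_f*Ef*Vf + alpha_m*Em*(1-Vf))/E1 = -0.14 x 10^-6/K

-0.14 x 10^-6/K


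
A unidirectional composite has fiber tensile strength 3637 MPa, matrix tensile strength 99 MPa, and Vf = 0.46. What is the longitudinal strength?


sigma_1 = sigma_f*Vf + sigma_m*(1-Vf) = 3637*0.46 + 99*0.54 = 1726.5 MPa

1726.5 MPa


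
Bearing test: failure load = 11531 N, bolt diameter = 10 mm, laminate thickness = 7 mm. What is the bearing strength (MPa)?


sigma_br = F/(d*h) = 11531/(10*7) = 164.7 MPa

164.7 MPa


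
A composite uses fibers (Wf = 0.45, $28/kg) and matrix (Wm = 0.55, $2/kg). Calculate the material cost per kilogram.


Cost = cost_f*Wf + cost_m*Wm = 28*0.45 + 2*0.55 = $13.7/kg

$13.7/kg


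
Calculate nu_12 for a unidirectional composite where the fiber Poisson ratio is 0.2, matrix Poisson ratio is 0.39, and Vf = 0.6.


nu_12 = nu_f*Vf + nu_m*(1-Vf) = 0.2*0.6 + 0.39*0.4 = 0.276

0.276


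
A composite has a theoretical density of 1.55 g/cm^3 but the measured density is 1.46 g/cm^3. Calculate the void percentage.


Void% = (rho_theo - rho_actual)/rho_theo * 100 = (1.55 - 1.46)/1.55 * 100 = 5.81%

5.81%


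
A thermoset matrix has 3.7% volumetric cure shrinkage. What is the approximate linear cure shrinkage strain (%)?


Linear shrinkage ≈ vol_shrink/3 = 3.7/3 = 1.233%

1.233%


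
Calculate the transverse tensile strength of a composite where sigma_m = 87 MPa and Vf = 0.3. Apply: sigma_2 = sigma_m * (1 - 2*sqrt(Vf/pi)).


factor = 1 - 2*sqrt(0.3/pi) = 0.382
sigma_2 = 87 * 0.382 = 33.23 MPa

33.23 MPa


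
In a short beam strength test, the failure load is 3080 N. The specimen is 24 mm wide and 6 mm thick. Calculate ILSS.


ILSS = 3F/(4bh) = 3*3080/(4*24*6) = 16.04 MPa

16.04 MPa


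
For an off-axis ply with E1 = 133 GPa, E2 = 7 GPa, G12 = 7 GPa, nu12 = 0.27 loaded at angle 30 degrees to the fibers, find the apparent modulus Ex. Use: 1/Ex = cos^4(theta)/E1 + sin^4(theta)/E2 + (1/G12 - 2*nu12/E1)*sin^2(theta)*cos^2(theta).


cos^4(30) = 0.5625, sin^4(30) = 0.0625, sin^2(30)*cos^2(30) = 0.1875
1/G12 - 2*nu12/E1 = 1/7 - 2*0.27/133 = 0.138797 GPa^-1
1/Ex = 0.5625/133 + 0.0625/7 + 0.138797*0.1875 = 0.0391823 GPa^-1
Ex = 25.52 GPa

25.52 GPa


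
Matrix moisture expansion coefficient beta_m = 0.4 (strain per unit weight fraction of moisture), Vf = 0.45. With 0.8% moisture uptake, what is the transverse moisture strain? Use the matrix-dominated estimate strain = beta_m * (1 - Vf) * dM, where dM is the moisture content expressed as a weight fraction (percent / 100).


dM = 0.8/100 = 0.008
strain = beta_m * (1-Vf) * dM = 0.4 * 0.55 * 0.008 = 0.00176

0.00176


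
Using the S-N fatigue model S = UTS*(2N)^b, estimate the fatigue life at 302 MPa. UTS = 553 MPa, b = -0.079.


N = 0.5 * (S/UTS)^(1/b) = 0.5 * (302/553)^(1/-0.079) = 1058.0756 cycles

1058.0756 cycles


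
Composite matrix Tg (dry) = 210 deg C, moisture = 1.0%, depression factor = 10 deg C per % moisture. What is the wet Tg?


Tg_wet = Tg_dry - k*moisture = 210 - 10*1.0 = 200.0 deg C

200.0 deg C


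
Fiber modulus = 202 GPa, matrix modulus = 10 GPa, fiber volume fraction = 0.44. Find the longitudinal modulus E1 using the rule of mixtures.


E1 = Ef*Vf + Em*(1-Vf) = 202*0.44 + 10*0.56 = 94.48 GPa

94.48 GPa


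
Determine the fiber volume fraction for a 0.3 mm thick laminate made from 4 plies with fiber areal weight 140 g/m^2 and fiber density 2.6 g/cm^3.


Vf = n * FAW / (rho_f * h * 1000) = 4 * 140 / (2.6 * 0.3 * 1000) = 0.7179

0.7179


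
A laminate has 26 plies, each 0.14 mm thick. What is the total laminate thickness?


h = n * t_ply = 26 * 0.14 = 3.64 mm

3.64 mm


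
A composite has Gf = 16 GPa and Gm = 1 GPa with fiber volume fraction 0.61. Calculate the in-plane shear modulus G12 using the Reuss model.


1/G12 = Vf/Gf + (1-Vf)/Gm = 0.61/16 + 0.39/1
G12 = 2.34 GPa

2.34 GPa


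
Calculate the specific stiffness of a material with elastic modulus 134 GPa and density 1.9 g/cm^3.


Specific stiffness = E/rho = 134/1.9 = 70.5 GPa/(g/cm^3)

70.5 GPa/(g/cm^3)


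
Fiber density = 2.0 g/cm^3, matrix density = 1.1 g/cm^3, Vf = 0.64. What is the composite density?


rho_c = rho_f*Vf + rho_m*(1-Vf) = 2.0*0.64 + 1.1*0.36 = 1.676 g/cm^3

1.676 g/cm^3


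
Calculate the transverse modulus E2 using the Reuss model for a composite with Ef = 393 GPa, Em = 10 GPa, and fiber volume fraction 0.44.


1/E2 = Vf/Ef + (1-Vf)/Em = 0.44/393 + 0.56/10
E2 = 17.51 GPa

17.51 GPa


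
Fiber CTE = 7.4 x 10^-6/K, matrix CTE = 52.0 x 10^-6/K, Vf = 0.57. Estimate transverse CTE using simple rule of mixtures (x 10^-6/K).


alpha_2 = alpha_f*Vf + alpha_m*(1-Vf) = 7.4*0.57 + 52.0*0.43 = 26.6 x 10^-6/K

26.6 x 10^-6/K


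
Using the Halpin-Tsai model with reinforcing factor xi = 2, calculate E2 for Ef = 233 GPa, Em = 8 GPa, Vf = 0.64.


eta = (Ef/Em - 1)/(Ef/Em + xi) = (29.125 - 1)/(29.125 + 2) = 0.9036
E2 = Em*(1+xi*eta*Vf)/(1-eta*Vf) = 40.91 GPa

40.91 GPa


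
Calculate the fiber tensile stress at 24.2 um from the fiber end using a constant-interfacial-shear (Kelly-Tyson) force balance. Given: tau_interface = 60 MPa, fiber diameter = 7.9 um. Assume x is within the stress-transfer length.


Force balance: sigma_f * (pi*d^2/4) = tau * (pi*d) * x  ->  sigma_f = 4 * tau * x / d
sigma_f = 4 * 60 * 24.2 / 7.9 = 735.2 MPa

735.2 MPa


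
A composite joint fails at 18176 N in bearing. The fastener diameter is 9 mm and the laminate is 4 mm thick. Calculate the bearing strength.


sigma_br = F/(d*h) = 18176/(9*4) = 504.9 MPa

504.9 MPa


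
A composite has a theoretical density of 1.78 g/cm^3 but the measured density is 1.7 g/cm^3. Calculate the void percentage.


Void% = (rho_theo - rho_actual)/rho_theo * 100 = (1.78 - 1.7)/1.78 * 100 = 4.49%

4.49%


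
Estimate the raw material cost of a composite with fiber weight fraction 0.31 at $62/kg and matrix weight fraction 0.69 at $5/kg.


Cost = cost_f*Wf + cost_m*Wm = 62*0.31 + 5*0.69 = $22.67/kg

$22.67/kg


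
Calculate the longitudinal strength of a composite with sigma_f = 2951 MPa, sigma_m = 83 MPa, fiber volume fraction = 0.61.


sigma_1 = sigma_f*Vf + sigma_m*(1-Vf) = 2951*0.61 + 83*0.39 = 1832.5 MPa

1832.5 MPa


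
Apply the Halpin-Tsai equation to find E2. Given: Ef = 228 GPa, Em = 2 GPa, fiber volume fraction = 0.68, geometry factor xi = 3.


eta = (Ef/Em - 1)/(Ef/Em + xi) = (114.0 - 1)/(114.0 + 3) = 0.9658
E2 = Em*(1+xi*eta*Vf)/(1-eta*Vf) = 17.31 GPa

17.31 GPa


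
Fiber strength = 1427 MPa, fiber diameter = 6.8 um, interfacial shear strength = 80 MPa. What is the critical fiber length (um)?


Lc = sigma_f * d / (2 * tau_i) = 1427 * 6.8 / (2 * 80) = 60.6 um

60.6 um


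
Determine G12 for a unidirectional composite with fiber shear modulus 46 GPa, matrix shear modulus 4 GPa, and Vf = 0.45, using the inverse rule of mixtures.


1/G12 = Vf/Gf + (1-Vf)/Gm = 0.45/46 + 0.55/4
G12 = 6.79 GPa

6.79 GPa


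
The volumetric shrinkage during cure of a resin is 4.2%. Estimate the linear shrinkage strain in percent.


Linear shrinkage ≈ vol_shrink/3 = 4.2/3 = 1.4%

1.4%


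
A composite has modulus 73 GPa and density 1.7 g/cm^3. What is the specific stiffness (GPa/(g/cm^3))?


Specific stiffness = E/rho = 73/1.7 = 42.9 GPa/(g/cm^3)

42.9 GPa/(g/cm^3)


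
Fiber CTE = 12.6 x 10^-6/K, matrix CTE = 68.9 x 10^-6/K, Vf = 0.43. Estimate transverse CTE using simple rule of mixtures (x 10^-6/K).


alpha_2 = alpha_f*Vf + alpha_m*(1-Vf) = 12.6*0.43 + 68.9*0.57 = 44.7 x 10^-6/K

44.7 x 10^-6/K


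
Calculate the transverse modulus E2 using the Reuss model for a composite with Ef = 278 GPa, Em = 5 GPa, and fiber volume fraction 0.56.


1/E2 = Vf/Ef + (1-Vf)/Em = 0.56/278 + 0.44/5
E2 = 11.11 GPa

11.11 GPa


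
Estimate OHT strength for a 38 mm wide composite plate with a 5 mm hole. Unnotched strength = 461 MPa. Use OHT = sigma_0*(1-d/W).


OHT = sigma_0*(1-d/W) = 461*(1-5/38) = 400.3 MPa

400.3 MPa


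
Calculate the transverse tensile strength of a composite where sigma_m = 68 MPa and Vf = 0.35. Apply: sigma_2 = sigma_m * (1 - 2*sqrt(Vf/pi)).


factor = 1 - 2*sqrt(0.35/pi) = 0.3324
sigma_2 = 68 * 0.3324 = 22.61 MPa

22.61 MPa


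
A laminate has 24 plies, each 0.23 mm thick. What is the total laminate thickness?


h = n * t_ply = 24 * 0.23 = 5.52 mm

5.52 mm


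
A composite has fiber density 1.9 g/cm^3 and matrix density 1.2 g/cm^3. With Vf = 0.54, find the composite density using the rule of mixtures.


rho_c = rho_f*Vf + rho_m*(1-Vf) = 1.9*0.54 + 1.2*0.46 = 1.578 g/cm^3

1.578 g/cm^3


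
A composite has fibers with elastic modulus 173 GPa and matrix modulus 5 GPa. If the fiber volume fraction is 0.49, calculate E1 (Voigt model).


E1 = Ef*Vf + Em*(1-Vf) = 173*0.49 + 5*0.51 = 87.32 GPa

87.32 GPa


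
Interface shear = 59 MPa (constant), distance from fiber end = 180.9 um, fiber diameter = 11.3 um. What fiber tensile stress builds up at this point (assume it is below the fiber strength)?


Force balance: sigma_f * (pi*d^2/4) = tau * (pi*d) * x  ->  sigma_f = 4 * tau * x / d
sigma_f = 4 * 59 * 180.9 / 11.3 = 3778.1 MPa

3778.1 MPa


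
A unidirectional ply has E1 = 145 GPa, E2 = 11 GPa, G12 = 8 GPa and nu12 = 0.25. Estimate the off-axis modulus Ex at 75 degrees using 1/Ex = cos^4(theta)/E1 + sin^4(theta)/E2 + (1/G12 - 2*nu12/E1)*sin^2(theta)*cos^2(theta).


cos^4(75) = 0.004487, sin^4(75) = 0.870513, sin^2(75)*cos^2(75) = 0.0625
1/G12 - 2*nu12/E1 = 1/8 - 2*0.25/145 = 0.121552 GPa^-1
1/Ex = 0.004487/145 + 0.870513/11 + 0.121552*0.0625 = 0.0867654 GPa^-1
Ex = 11.53 GPa

11.53 GPa


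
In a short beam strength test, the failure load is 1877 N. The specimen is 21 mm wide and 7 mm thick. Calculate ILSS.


ILSS = 3F/(4bh) = 3*1877/(4*21*7) = 9.58 MPa

9.58 MPa


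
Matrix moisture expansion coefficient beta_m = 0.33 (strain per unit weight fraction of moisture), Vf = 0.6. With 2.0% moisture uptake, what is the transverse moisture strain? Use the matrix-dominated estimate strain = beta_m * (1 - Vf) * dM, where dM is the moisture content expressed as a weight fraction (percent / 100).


dM = 2.0/100 = 0.02
strain = beta_m * (1-Vf) * dM = 0.33 * 0.4 * 0.02 = 0.00264

0.00264


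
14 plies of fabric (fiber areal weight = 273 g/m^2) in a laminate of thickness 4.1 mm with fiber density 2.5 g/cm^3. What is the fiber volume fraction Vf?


Vf = n * FAW / (rho_f * h * 1000) = 14 * 273 / (2.5 * 4.1 * 1000) = 0.3729

0.3729


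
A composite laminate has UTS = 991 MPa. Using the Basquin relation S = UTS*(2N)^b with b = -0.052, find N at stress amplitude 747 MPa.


N = 0.5 * (S/UTS)^(1/b) = 0.5 * (747/991)^(1/-0.052) = 114.7111 cycles

114.7111 cycles


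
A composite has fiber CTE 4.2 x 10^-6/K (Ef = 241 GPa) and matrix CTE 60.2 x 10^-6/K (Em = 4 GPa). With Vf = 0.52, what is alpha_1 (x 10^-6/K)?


E1 = Ef*Vf + Em*(1-Vf) = 127.24
alpha_1 = (alpha_f*Ef*Vf + alpha_m*Em*(1-Vf))/E1 = 5.05 x 10^-6/K

5.05 x 10^-6/K


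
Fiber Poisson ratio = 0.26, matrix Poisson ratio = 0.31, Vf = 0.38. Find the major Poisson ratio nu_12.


nu_12 = nu_f*Vf + nu_m*(1-Vf) = 0.26*0.38 + 0.31*0.62 = 0.291

0.291


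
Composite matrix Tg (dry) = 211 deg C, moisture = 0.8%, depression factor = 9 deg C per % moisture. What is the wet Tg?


Tg_wet = Tg_dry - k*moisture = 211 - 9*0.8 = 203.8 deg C

203.8 deg C


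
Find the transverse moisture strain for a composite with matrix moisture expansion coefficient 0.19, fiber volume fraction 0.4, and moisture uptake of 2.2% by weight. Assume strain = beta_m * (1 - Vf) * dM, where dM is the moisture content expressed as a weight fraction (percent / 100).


dM = 2.2/100 = 0.022
strain = beta_m * (1-Vf) * dM = 0.19 * 0.6 * 0.022 = 0.002508

0.002508


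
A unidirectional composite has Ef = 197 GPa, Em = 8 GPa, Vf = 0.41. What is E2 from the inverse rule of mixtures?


1/E2 = Vf/Ef + (1-Vf)/Em = 0.41/197 + 0.59/8
E2 = 13.19 GPa

13.19 GPa


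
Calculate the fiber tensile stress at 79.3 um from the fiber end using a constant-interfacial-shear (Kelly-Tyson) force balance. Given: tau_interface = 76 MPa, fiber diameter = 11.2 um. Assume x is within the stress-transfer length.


Force balance: sigma_f * (pi*d^2/4) = tau * (pi*d) * x  ->  sigma_f = 4 * tau * x / d
sigma_f = 4 * 76 * 79.3 / 11.2 = 2152.4 MPa

2152.4 MPa


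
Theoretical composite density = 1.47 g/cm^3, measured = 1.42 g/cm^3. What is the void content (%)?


Void% = (rho_theo - rho_actual)/rho_theo * 100 = (1.47 - 1.42)/1.47 * 100 = 3.4%

3.4%


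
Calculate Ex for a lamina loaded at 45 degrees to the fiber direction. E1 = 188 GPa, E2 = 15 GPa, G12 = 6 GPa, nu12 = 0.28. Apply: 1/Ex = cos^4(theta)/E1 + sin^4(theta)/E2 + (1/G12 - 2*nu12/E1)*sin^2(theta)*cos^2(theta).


cos^4(45) = 0.25, sin^4(45) = 0.25, sin^2(45)*cos^2(45) = 0.25
1/G12 - 2*nu12/E1 = 1/6 - 2*0.28/188 = 0.163688 GPa^-1
1/Ex = 0.25/188 + 0.25/15 + 0.163688*0.25 = 0.0589184 GPa^-1
Ex = 16.97 GPa

16.97 GPa


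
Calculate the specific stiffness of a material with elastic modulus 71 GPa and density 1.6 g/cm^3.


Specific stiffness = E/rho = 71/1.6 = 44.4 GPa/(g/cm^3)

44.4 GPa/(g/cm^3)


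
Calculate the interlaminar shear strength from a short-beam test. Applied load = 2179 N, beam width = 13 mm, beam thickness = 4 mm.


ILSS = 3F/(4bh) = 3*2179/(4*13*4) = 31.43 MPa

31.43 MPa


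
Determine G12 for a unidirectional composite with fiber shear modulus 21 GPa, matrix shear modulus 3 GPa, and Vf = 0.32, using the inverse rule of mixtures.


1/G12 = Vf/Gf + (1-Vf)/Gm = 0.32/21 + 0.68/3
G12 = 4.13 GPa

4.13 GPa


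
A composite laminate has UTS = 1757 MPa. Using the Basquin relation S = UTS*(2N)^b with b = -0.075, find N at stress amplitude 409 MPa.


N = 0.5 * (S/UTS)^(1/b) = 0.5 * (409/1757)^(1/-0.075) = 1.3792e+08 cycles

1.3792e+08 cycles


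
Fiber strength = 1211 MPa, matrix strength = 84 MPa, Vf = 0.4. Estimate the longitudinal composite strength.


sigma_1 = sigma_f*Vf + sigma_m*(1-Vf) = 1211*0.4 + 84*0.6 = 534.8 MPa

534.8 MPa


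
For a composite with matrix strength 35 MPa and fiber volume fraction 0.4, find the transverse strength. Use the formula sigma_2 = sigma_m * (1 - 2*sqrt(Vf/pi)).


factor = 1 - 2*sqrt(0.4/pi) = 0.2864
sigma_2 = 35 * 0.2864 = 10.02 MPa

10.02 MPa


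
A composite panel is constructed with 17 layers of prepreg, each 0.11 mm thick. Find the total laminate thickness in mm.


h = n * t_ply = 17 * 0.11 = 1.87 mm

1.87 mm


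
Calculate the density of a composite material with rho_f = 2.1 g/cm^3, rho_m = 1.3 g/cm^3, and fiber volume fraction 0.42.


rho_c = rho_f*Vf + rho_m*(1-Vf) = 2.1*0.42 + 1.3*0.58 = 1.636 g/cm^3

1.636 g/cm^3


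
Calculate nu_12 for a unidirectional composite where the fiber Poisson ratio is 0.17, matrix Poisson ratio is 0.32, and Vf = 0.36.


nu_12 = nu_f*Vf + nu_m*(1-Vf) = 0.17*0.36 + 0.32*0.64 = 0.266

0.266


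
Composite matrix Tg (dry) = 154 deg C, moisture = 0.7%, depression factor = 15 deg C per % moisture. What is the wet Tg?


Tg_wet = Tg_dry - k*moisture = 154 - 15*0.7 = 143.5 deg C

143.5 deg C


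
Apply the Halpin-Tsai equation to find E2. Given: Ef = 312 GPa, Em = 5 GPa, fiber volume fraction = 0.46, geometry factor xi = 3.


eta = (Ef/Em - 1)/(Ef/Em + xi) = (62.4 - 1)/(62.4 + 3) = 0.9388
E2 = Em*(1+xi*eta*Vf)/(1-eta*Vf) = 20.2 GPa

20.2 GPa


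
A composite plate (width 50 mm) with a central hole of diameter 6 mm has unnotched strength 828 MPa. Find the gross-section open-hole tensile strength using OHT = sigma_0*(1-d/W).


OHT = sigma_0*(1-d/W) = 828*(1-6/50) = 728.6 MPa

728.6 MPa


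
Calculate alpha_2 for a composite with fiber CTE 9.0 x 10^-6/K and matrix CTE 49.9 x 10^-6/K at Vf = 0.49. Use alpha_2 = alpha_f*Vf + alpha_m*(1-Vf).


alpha_2 = alpha_f*Vf + alpha_m*(1-Vf) = 9.0*0.49 + 49.9*0.51 = 29.9 x 10^-6/K

29.9 x 10^-6/K


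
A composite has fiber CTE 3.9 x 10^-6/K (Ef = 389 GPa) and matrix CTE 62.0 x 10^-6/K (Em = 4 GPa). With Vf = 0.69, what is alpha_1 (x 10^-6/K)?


E1 = Ef*Vf + Em*(1-Vf) = 269.65
alpha_1 = (alpha_f*Ef*Vf + alpha_m*Em*(1-Vf))/E1 = 4.17 x 10^-6/K

4.17 x 10^-6/K


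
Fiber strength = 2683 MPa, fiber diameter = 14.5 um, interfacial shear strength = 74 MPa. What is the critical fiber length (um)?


Lc = sigma_f * d / (2 * tau_i) = 2683 * 14.5 / (2 * 74) = 262.9 um

262.9 um


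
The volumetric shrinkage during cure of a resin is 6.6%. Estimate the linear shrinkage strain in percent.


Linear shrinkage ≈ vol_shrink/3 = 6.6/3 = 2.2%

2.2%


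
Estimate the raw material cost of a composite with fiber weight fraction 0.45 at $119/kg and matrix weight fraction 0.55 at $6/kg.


Cost = cost_f*Wf + cost_m*Wm = 119*0.45 + 6*0.55 = $56.85/kg

$56.85/kg


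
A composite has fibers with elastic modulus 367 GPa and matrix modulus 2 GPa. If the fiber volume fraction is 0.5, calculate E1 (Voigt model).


E1 = Ef*Vf + Em*(1-Vf) = 367*0.5 + 2*0.5 = 184.5 GPa

184.5 GPa


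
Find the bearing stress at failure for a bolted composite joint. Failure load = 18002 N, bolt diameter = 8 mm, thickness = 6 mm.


sigma_br = F/(d*h) = 18002/(8*6) = 375.0 MPa

375.0 MPa


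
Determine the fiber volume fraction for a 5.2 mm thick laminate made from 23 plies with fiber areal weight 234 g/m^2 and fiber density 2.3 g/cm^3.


Vf = n * FAW / (rho_f * h * 1000) = 23 * 234 / (2.3 * 5.2 * 1000) = 0.45

0.45


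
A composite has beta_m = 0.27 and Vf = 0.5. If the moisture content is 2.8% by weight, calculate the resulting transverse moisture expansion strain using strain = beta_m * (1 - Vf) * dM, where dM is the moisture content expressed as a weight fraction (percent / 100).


dM = 2.8/100 = 0.028
strain = beta_m * (1-Vf) * dM = 0.27 * 0.5 * 0.028 = 0.00378

0.00378


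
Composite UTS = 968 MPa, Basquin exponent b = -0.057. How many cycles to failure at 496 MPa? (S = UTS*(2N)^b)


N = 0.5 * (S/UTS)^(1/b) = 0.5 * (496/968)^(1/-0.057) = 62172.1640 cycles

62172.1640 cycles


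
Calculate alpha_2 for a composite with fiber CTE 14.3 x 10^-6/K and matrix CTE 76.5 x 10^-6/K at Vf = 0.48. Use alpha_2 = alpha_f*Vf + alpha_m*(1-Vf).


alpha_2 = alpha_f*Vf + alpha_m*(1-Vf) = 14.3*0.48 + 76.5*0.52 = 46.6 x 10^-6/K

46.6 x 10^-6/K
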